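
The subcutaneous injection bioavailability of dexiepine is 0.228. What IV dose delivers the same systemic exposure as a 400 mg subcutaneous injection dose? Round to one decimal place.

D_iv = 91.2 mg

Systemic exposure from an extravascular dose = F × D_ev, so the equivalent IV dose is F × D_ev.
D_iv = F × D_ev = 0.228 × 400 = 91.2 mg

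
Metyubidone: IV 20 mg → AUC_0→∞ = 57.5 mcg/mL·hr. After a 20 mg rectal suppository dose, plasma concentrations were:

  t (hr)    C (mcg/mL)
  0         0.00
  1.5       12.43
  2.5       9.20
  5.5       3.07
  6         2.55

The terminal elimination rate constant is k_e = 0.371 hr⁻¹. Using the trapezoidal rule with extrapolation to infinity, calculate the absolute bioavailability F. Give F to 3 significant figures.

F = 0.814

Trapezoidal AUC_0→6 (rectal suppository):
  [0→1.5]: (0.00+12.43)/2 × 1.5 = 9.3225
  [1.5→2.5]: (12.43+9.20)/2 × 1 = 10.815
  [2.5→5.5]: (9.20+3.07)/2 × 3 = 18.405
  [5.5→6]: (3.07+2.55)/2 × 0.5 = 1.405
  Sum = 39.9475 mcg/mL·hr
Tail: C_last/k_e = 2.55/0.371 = 6.873
AUC_0→∞ (rectal suppository) = 39.9475 + 6.873 = 46.8205 mcg/mL·hr
F = (AUC_ev/D_ev)/(AUC_iv/D_iv) = (46.8205/20)/(57.5/20) = 2.341025/2.875 = 0.8143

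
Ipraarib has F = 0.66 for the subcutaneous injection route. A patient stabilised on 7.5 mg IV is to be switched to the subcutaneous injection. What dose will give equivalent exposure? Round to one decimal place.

D_subcutaneous = 11.4 mg

For equal systemic exposure: F × D_ev = D_iv
D_ev = D_iv / F = 7.5 / 0.66 = 11.3636 mg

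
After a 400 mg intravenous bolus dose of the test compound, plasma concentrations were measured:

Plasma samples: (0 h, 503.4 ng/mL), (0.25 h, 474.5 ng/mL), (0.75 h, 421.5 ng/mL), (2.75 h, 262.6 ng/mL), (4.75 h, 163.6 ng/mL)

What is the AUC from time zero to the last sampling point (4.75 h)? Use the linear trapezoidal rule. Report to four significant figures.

Trapezoidal AUC_0→4.75:
  [0→0.25]: (503.4+474.5)/2 × 0.25 = 122.2375
  [0.25→0.75]: (474.5+421.5)/2 × 0.5 = 224.0
  [0.75→2.75]: (421.5+262.6)/2 × 2 = 684.1
  [2.75→4.75]: (262.6+163.6)/2 × 2 = 426.2
  Sum = 1456.5375 ng/mL·h

AUC = 1457 ng/mL·h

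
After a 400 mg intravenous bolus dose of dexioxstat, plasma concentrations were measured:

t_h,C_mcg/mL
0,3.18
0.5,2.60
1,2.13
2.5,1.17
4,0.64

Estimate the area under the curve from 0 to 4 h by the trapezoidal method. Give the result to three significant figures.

Trapezoidal AUC_0→4:
  [0→0.5]: (3.18+2.60)/2 × 0.5 = 1.445
  [0.5→1]: (2.60+2.13)/2 × 0.5 = 1.1825
  [1→2.5]: (2.13+1.17)/2 × 1.5 = 2.475
  [2.5→4]: (1.17+0.64)/2 × 1.5 = 1.3575
  Sum = 6.46 mcg/mL·h

AUC = 6.46 mcg/mL·h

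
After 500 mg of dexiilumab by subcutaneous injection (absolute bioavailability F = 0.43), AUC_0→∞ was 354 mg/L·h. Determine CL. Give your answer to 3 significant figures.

CL = F × Dose / AUC_0→∞
   = 0.43 × 500 / 354 = 0.607345 L/h

CL = 0.607 L/h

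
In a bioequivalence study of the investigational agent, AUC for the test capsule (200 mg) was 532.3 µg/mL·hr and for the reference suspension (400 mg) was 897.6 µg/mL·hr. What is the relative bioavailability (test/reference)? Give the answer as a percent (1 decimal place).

F_rel = (AUC_test/D_test) / (AUC_ref/D_ref)
      = (532.3/200) / (897.6/400)
      = 2.6615 / 2.244 = 1.1861 = 118.61%

F_rel = 118.6%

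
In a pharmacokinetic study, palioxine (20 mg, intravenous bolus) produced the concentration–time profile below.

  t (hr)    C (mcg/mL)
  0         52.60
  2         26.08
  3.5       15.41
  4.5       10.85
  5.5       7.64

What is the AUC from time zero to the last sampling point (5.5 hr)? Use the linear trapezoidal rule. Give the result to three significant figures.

AUC = 132 mcg/mL·hr

Trapezoidal AUC_0→5.5:
  [0→2]: (52.60+26.08)/2 × 2 = 78.68
  [2→3.5]: (26.08+15.41)/2 × 1.5 = 31.1175
  [3.5→4.5]: (15.41+10.85)/2 × 1 = 13.13
  [4.5→5.5]: (10.85+7.64)/2 × 1 = 9.245
  Sum = 132.1725 mcg/mL·hr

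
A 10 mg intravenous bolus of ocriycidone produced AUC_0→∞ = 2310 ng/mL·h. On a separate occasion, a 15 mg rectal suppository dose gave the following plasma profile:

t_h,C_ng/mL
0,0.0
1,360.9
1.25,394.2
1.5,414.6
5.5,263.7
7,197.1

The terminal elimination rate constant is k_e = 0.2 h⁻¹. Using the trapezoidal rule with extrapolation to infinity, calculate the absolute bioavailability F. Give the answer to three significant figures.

F = 0.884

Trapezoidal AUC_0→7 (rectal suppository):
  [0→1]: (0.0+360.9)/2 × 1 = 180.45
  [1→1.25]: (360.9+394.2)/2 × 0.25 = 94.3875
  [1.25→1.5]: (394.2+414.6)/2 × 0.25 = 101.1
  [1.5→5.5]: (414.6+263.7)/2 × 4 = 1356.6
  [5.5→7]: (263.7+197.1)/2 × 1.5 = 345.6
  Sum = 2078.1375 ng/mL·h
Tail: C_last/k_e = 197.1/0.2 = 985.500
AUC_0→∞ (rectal suppository) = 2078.1375 + 985.500 = 3063.6375 ng/mL·h
F = (AUC_ev/D_ev)/(AUC_iv/D_iv) = (3063.6375/15)/(2310/10) = 204.2425/231 = 0.8842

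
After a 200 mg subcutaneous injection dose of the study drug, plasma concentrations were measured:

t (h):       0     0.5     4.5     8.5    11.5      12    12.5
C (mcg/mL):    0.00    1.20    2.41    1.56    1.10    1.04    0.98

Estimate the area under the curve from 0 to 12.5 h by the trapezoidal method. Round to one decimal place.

Trapezoidal AUC_0→12.5:
  [0→0.5]: (0.00+1.20)/2 × 0.5 = 0.3
  [0.5→4.5]: (1.20+2.41)/2 × 4 = 7.22
  [4.5→8.5]: (2.41+1.56)/2 × 4 = 7.94
  [8.5→11.5]: (1.56+1.10)/2 × 3 = 3.99
  [11.5→12]: (1.10+1.04)/2 × 0.5 = 0.535
  [12→12.5]: (1.04+0.98)/2 × 0.5 = 0.505
  Sum = 20.49 mcg/mL·h

AUC = 20.5 mcg/mL·h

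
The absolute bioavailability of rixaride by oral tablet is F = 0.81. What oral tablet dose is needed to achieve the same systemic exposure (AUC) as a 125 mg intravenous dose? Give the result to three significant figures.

For equal systemic exposure: F × D_ev = D_iv
D_ev = D_iv / F = 125 / 0.81 = 154.321 mg

D_oral = 154 mg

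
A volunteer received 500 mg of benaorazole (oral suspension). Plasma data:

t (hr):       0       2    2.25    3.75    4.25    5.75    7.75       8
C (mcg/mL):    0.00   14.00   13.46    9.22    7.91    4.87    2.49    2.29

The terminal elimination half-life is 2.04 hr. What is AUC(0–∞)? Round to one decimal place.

Trapezoidal AUC_0→8:
  [0→2]: (0.00+14.00)/2 × 2 = 14.0
  [2→2.25]: (14.00+13.46)/2 × 0.25 = 3.4325
  [2.25→3.75]: (13.46+9.22)/2 × 1.5 = 17.01
  [3.75→4.25]: (9.22+7.91)/2 × 0.5 = 4.2825
  [4.25→5.75]: (7.91+4.87)/2 × 1.5 = 9.585
  [5.75→7.75]: (4.87+2.49)/2 × 2 = 7.36
  [7.75→8]: (2.49+2.29)/2 × 0.25 = 0.5975
  Sum = 56.2675 mcg/mL·hr
k_e = ln2 / t½ = 0.693147 / 2.04 = 0.3398 hr^-1
Extrapolated tail: C_last / k_e = 2.29 / 0.3398 = 6.739
AUC_0→∞ = 56.2675 + 6.739 = 63.0065 mcg/mL·hr

AUC = 63.0 mcg/mL·hr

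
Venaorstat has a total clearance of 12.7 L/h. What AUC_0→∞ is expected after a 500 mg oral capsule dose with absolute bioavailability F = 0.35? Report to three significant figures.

AUC = 13.8 mg/L·h

AUC_0→∞ = F × Dose / CL
        = 0.35 × 500 / 12.7 = 13.7795 mg/L·h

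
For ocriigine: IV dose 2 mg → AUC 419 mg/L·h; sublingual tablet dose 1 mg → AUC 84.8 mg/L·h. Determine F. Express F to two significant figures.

F = 0.40

F = (AUC_ev / D_ev) / (AUC_iv / D_iv)
  = (84.8/1) / (419/2)
  = 84.8 / 209.5 = 0.4048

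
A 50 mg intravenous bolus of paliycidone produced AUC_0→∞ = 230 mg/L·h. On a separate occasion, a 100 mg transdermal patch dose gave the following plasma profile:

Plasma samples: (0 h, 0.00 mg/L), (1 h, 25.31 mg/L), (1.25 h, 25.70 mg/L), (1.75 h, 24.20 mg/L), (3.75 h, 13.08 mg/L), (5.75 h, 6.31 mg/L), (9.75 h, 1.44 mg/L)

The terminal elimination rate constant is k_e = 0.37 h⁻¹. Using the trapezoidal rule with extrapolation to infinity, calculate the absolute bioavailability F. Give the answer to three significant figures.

Trapezoidal AUC_0→9.75 (transdermal patch):
  [0→1]: (0.00+25.31)/2 × 1 = 12.655
  [1→1.25]: (25.31+25.70)/2 × 0.25 = 6.37625
  [1.25→1.75]: (25.70+24.20)/2 × 0.5 = 12.475
  [1.75→3.75]: (24.20+13.08)/2 × 2 = 37.28
  [3.75→5.75]: (13.08+6.31)/2 × 2 = 19.39
  [5.75→9.75]: (6.31+1.44)/2 × 4 = 15.5
  Sum = 103.67625 mg/L·h
Tail: C_last/k_e = 1.44/0.37 = 3.892
AUC_0→∞ (transdermal patch) = 103.67625 + 3.892 = 107.56825 mg/L·h
F = (AUC_ev/D_ev)/(AUC_iv/D_iv) = (107.56825/100)/(230/50) = 1.0756825/4.6 = 0.2338

F = 0.234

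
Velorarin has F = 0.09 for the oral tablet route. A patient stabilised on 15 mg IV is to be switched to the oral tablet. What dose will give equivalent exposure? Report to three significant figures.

For equal systemic exposure: F × D_ev = D_iv
D_ev = D_iv / F = 15 / 0.09 = 166.667 mg

D_oral = 167 mg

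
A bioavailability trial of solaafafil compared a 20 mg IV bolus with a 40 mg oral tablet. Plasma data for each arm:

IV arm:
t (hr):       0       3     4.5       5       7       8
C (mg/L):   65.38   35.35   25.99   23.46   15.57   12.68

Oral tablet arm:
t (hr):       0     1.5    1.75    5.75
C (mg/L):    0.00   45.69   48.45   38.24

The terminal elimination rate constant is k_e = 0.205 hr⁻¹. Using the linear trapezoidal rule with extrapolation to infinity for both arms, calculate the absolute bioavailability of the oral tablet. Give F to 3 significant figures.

F = 0.626

Trapezoidal AUC_0→8 (IV):
  [0→3]: (65.38+35.35)/2 × 3 = 151.095
  [3→4.5]: (35.35+25.99)/2 × 1.5 = 46.005
  [4.5→5]: (25.99+23.46)/2 × 0.5 = 12.3625
  [5→7]: (23.46+15.57)/2 × 2 = 39.03
  [7→8]: (15.57+12.68)/2 × 1 = 14.125
  Sum = 262.6175 mg/L·hr
IV tail: 12.68/0.205 = 61.854; AUC_iv,0→∞ = 262.6175 + 61.854 = 324.4715 mg/L·hr
Trapezoidal AUC_0→5.75 (oral tablet):
  [0→1.5]: (0.00+45.69)/2 × 1.5 = 34.2675
  [1.5→1.75]: (45.69+48.45)/2 × 0.25 = 11.7675
  [1.75→5.75]: (48.45+38.24)/2 × 4 = 173.38
  Sum = 219.415 mg/L·hr
oral tablet tail: 38.24/0.205 = 186.537; AUC_ev,0→∞ = 219.415 + 186.537 = 405.952 mg/L·hr
F = (AUC_ev/D_ev)/(AUC_iv/D_iv) = (405.952/40)/(324.4715/20) = 10.1488/16.223575 = 0.6256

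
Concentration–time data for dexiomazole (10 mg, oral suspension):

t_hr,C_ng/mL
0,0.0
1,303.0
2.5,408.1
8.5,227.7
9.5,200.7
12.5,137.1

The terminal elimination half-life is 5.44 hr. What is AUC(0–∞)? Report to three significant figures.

AUC = 4390 ng/mL·hr

Trapezoidal AUC_0→12.5:
  [0→1]: (0.0+303.0)/2 × 1 = 151.5
  [1→2.5]: (303.0+408.1)/2 × 1.5 = 533.325
  [2.5→8.5]: (408.1+227.7)/2 × 6 = 1907.4
  [8.5→9.5]: (227.7+200.7)/2 × 1 = 214.2
  [9.5→12.5]: (200.7+137.1)/2 × 3 = 506.7
  Sum = 3313.125 ng/mL·hr
k_e = ln2 / t½ = 0.693147 / 5.44 = 0.1274 hr^-1
Extrapolated tail: C_last / k_e = 137.1 / 0.1274 = 1076.138
AUC_0→∞ = 3313.125 + 1076.138 = 4389.263 ng/mL·hr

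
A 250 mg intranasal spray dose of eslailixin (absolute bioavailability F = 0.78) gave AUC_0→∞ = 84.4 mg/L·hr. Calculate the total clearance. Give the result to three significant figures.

CL = 2.31 L/hr

CL = F × Dose / AUC_0→∞
   = 0.78 × 250 / 84.4 = 2.31043 L/hr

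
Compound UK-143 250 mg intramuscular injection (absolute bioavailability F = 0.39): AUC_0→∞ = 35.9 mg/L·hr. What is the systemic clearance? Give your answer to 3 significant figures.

CL = F × Dose / AUC_0→∞
   = 0.39 × 250 / 35.9 = 2.71588 L/hr

CL = 2.72 L/hr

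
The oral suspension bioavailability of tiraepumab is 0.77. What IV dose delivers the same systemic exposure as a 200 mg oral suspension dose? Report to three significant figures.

D_iv = 154 mg

Systemic exposure from an extravascular dose = F × D_ev, so the equivalent IV dose is F × D_ev.
D_iv = F × D_ev = 0.77 × 200 = 154 mg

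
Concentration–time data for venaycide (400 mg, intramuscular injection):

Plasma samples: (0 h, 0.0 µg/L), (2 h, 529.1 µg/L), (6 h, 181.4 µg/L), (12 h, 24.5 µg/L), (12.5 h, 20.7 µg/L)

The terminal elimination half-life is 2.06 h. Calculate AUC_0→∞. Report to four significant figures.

Trapezoidal AUC_0→12.5:
  [0→2]: (0.0+529.1)/2 × 2 = 529.1
  [2→6]: (529.1+181.4)/2 × 4 = 1421.0
  [6→12]: (181.4+24.5)/2 × 6 = 617.7
  [12→12.5]: (24.5+20.7)/2 × 0.5 = 11.3
  Sum = 2579.1 µg/L·h
k_e = ln2 / t½ = 0.693147 / 2.06 = 0.3365 h^-1
Extrapolated tail: C_last / k_e = 20.7 / 0.3365 = 61.516
AUC_0→∞ = 2579.1 + 61.516 = 2640.616 µg/L·h

AUC = 2641 µg/L·h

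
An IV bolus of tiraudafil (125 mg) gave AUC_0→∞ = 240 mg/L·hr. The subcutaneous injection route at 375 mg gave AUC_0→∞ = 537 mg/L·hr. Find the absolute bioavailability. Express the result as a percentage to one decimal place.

F = 74.6%

F = (AUC_ev / D_ev) / (AUC_iv / D_iv)
  = (537/375) / (240/125)
  = 1.432 / 1.92 = 0.7458
  = 74.58%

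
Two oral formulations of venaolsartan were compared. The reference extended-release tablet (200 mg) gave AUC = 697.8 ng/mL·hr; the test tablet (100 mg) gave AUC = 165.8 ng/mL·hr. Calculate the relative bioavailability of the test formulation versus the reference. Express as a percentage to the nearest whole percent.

F_rel = 48%

F_rel = (AUC_test/D_test) / (AUC_ref/D_ref)
      = (165.8/100) / (697.8/200)
      = 1.658 / 3.489 = 0.4752 = 47.52%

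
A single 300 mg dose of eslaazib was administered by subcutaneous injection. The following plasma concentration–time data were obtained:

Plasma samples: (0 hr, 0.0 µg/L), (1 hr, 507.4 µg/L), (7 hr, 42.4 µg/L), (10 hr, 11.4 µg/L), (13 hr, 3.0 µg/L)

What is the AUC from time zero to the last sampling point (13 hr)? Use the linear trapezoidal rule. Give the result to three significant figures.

AUC = 2010 µg/L·hr

Trapezoidal AUC_0→13:
  [0→1]: (0.0+507.4)/2 × 1 = 253.7
  [1→7]: (507.4+42.4)/2 × 6 = 1649.4
  [7→10]: (42.4+11.4)/2 × 3 = 80.7
  [10→13]: (11.4+3.0)/2 × 3 = 21.6
  Sum = 2005.4 µg/L·hr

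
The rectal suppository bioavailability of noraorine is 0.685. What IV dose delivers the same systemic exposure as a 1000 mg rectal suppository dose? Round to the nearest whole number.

D_iv = 685 mg

Systemic exposure from an extravascular dose = F × D_ev, so the equivalent IV dose is F × D_ev.
D_iv = F × D_ev = 0.685 × 1000 = 685 mg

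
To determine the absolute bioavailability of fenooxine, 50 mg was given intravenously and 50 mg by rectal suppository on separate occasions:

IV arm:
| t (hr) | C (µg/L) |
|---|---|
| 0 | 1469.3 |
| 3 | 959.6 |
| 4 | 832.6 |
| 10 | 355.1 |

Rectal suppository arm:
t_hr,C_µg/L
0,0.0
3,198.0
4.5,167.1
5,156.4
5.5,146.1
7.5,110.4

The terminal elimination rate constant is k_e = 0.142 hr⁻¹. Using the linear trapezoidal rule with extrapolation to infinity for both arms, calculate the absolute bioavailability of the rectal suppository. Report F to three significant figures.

Trapezoidal AUC_0→10 (IV):
  [0→3]: (1469.3+959.6)/2 × 3 = 3643.35
  [3→4]: (959.6+832.6)/2 × 1 = 896.1
  [4→10]: (832.6+355.1)/2 × 6 = 3563.1
  Sum = 8102.55 µg/L·hr
IV tail: 355.1/0.142 = 2500.704; AUC_iv,0→∞ = 8102.55 + 2500.704 = 10603.254 µg/L·hr
Trapezoidal AUC_0→7.5 (rectal suppository):
  [0→3]: (0.0+198.0)/2 × 3 = 297.0
  [3→4.5]: (198.0+167.1)/2 × 1.5 = 273.825
  [4.5→5]: (167.1+156.4)/2 × 0.5 = 80.875
  [5→5.5]: (156.4+146.1)/2 × 0.5 = 75.625
  [5.5→7.5]: (146.1+110.4)/2 × 2 = 256.5
  Sum = 983.825 µg/L·hr
rectal suppository tail: 110.4/0.142 = 777.465; AUC_ev,0→∞ = 983.825 + 777.465 = 1761.29 µg/L·hr
F = (AUC_ev/D_ev)/(AUC_iv/D_iv) = (1761.29/50)/(10603.254/50) = 35.2258/212.06508 = 0.1661

F = 0.166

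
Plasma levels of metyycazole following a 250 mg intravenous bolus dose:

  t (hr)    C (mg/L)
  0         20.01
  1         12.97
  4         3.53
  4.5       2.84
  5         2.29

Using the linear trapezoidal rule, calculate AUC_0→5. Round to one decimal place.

AUC = 44.1 mg/L·hr

Trapezoidal AUC_0→5:
  [0→1]: (20.01+12.97)/2 × 1 = 16.49
  [1→4]: (12.97+3.53)/2 × 3 = 24.75
  [4→4.5]: (3.53+2.84)/2 × 0.5 = 1.5925
  [4.5→5]: (2.84+2.29)/2 × 0.5 = 1.2825
  Sum = 44.115 mg/L·hr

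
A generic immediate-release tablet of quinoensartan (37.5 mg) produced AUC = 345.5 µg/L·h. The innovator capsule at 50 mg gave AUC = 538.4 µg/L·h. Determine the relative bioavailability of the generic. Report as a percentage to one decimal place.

F_rel = 85.6%

F_rel = (AUC_test/D_test) / (AUC_ref/D_ref)
      = (345.5/37.5) / (538.4/50)
      = 9.21333 / 10.768 = 0.8556 = 85.56%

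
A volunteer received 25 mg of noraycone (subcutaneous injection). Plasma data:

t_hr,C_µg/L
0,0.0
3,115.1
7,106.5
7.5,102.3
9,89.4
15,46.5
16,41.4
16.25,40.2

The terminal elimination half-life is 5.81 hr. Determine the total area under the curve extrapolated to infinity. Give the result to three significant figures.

Trapezoidal AUC_0→16.25:
  [0→3]: (0.0+115.1)/2 × 3 = 172.65
  [3→7]: (115.1+106.5)/2 × 4 = 443.2
  [7→7.5]: (106.5+102.3)/2 × 0.5 = 52.2
  [7.5→9]: (102.3+89.4)/2 × 1.5 = 143.775
  [9→15]: (89.4+46.5)/2 × 6 = 407.7
  [15→16]: (46.5+41.4)/2 × 1 = 43.95
  [16→16.25]: (41.4+40.2)/2 × 0.25 = 10.2
  Sum = 1273.675 µg/L·hr
k_e = ln2 / t½ = 0.693147 / 5.81 = 0.1193 hr^-1
Extrapolated tail: C_last / k_e = 40.2 / 0.1193 = 336.966
AUC_0→∞ = 1273.675 + 336.966 = 1610.641 µg/L·hr

AUC = 1610 µg/L·hr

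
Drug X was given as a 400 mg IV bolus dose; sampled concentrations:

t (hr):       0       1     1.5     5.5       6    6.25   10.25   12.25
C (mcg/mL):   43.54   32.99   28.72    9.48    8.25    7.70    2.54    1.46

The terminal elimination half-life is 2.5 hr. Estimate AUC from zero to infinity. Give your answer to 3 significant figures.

AUC = 166 mcg/mL·hr

Trapezoidal AUC_0→12.25:
  [0→1]: (43.54+32.99)/2 × 1 = 38.265
  [1→1.5]: (32.99+28.72)/2 × 0.5 = 15.4275
  [1.5→5.5]: (28.72+9.48)/2 × 4 = 76.4
  [5.5→6]: (9.48+8.25)/2 × 0.5 = 4.4325
  [6→6.25]: (8.25+7.70)/2 × 0.25 = 1.99375
  [6.25→10.25]: (7.70+2.54)/2 × 4 = 20.48
  [10.25→12.25]: (2.54+1.46)/2 × 2 = 4.0
  Sum = 160.99875 mcg/mL·hr
k_e = ln2 / t½ = 0.693147 / 2.5 = 0.2773 hr^-1
Extrapolated tail: C_last / k_e = 1.46 / 0.2773 = 5.265
AUC_0→∞ = 160.99875 + 5.265 = 166.26375 mcg/mL·hr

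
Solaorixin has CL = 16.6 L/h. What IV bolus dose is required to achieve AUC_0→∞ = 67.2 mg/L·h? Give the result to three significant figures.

Dose_iv = CL × AUC_0→∞
     = 16.6 × 67.2 = 1115.52 mg

Dose = 1120 mg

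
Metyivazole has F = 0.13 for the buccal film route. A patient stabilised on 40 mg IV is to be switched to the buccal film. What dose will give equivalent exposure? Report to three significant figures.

D_buccal = 308 mg

For equal systemic exposure: F × D_ev = D_iv
D_ev = D_iv / F = 40 / 0.13 = 307.692 mg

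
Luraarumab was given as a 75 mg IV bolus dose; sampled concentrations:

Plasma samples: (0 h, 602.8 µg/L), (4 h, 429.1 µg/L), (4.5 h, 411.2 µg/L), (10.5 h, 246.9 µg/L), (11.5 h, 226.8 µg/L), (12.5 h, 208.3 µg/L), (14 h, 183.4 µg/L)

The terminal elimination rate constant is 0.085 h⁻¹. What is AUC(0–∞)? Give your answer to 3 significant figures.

Trapezoidal AUC_0→14:
  [0→4]: (602.8+429.1)/2 × 4 = 2063.8
  [4→4.5]: (429.1+411.2)/2 × 0.5 = 210.075
  [4.5→10.5]: (411.2+246.9)/2 × 6 = 1974.3
  [10.5→11.5]: (246.9+226.8)/2 × 1 = 236.85
  [11.5→12.5]: (226.8+208.3)/2 × 1 = 217.55
  [12.5→14]: (208.3+183.4)/2 × 1.5 = 293.775
  Sum = 4996.35 µg/L·h
Extrapolated tail: C_last / k_e = 183.4 / 0.085 = 2157.647
AUC_0→∞ = 4996.35 + 2157.647 = 7153.997 µg/L·h

AUC = 7150 µg/L·h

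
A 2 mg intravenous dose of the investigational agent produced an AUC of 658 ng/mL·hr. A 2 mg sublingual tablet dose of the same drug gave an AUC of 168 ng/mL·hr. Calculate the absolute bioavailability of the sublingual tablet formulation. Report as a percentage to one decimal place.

F = 25.5%

F = (AUC_ev / D_ev) / (AUC_iv / D_iv)
  = (168/2) / (658/2)
  = 84 / 329 = 0.2553
  = 25.53%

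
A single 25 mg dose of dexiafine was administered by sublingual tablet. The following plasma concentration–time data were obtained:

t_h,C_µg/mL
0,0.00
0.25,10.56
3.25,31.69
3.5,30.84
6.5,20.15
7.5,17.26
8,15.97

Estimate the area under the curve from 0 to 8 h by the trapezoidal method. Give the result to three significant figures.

AUC = 176 µg/mL·h

Trapezoidal AUC_0→8:
  [0→0.25]: (0.00+10.56)/2 × 0.25 = 1.32
  [0.25→3.25]: (10.56+31.69)/2 × 3 = 63.375
  [3.25→3.5]: (31.69+30.84)/2 × 0.25 = 7.81625
  [3.5→6.5]: (30.84+20.15)/2 × 3 = 76.485
  [6.5→7.5]: (20.15+17.26)/2 × 1 = 18.705
  [7.5→8]: (17.26+15.97)/2 × 0.5 = 8.3075
  Sum = 176.00875 µg/mL·h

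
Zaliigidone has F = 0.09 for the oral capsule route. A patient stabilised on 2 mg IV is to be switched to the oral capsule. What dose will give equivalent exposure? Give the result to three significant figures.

For equal systemic exposure: F × D_ev = D_iv
D_ev = D_iv / F = 2 / 0.09 = 22.2222 mg

D_oral = 22.2 mg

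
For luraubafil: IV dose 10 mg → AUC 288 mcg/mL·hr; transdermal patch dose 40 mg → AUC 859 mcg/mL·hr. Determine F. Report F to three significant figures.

F = (AUC_ev / D_ev) / (AUC_iv / D_iv)
  = (859/40) / (288/10)
  = 21.475 / 28.8 = 0.7457

F = 0.746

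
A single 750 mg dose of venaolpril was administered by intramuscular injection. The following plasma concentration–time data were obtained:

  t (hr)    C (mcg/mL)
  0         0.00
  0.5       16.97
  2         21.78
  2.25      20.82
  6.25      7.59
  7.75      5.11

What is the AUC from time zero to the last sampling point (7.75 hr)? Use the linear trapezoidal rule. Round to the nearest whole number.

AUC = 105 mcg/mL·hr

Trapezoidal AUC_0→7.75:
  [0→0.5]: (0.00+16.97)/2 × 0.5 = 4.2425
  [0.5→2]: (16.97+21.78)/2 × 1.5 = 29.0625
  [2→2.25]: (21.78+20.82)/2 × 0.25 = 5.325
  [2.25→6.25]: (20.82+7.59)/2 × 4 = 56.82
  [6.25→7.75]: (7.59+5.11)/2 × 1.5 = 9.525
  Sum = 104.975 mcg/mL·hr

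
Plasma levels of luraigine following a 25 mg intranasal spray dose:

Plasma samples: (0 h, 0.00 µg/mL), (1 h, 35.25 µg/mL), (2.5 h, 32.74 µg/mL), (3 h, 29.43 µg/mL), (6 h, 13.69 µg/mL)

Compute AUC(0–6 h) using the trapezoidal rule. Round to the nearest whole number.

AUC = 149 µg/mL·h

Trapezoidal AUC_0→6:
  [0→1]: (0.00+35.25)/2 × 1 = 17.625
  [1→2.5]: (35.25+32.74)/2 × 1.5 = 50.9925
  [2.5→3]: (32.74+29.43)/2 × 0.5 = 15.5425
  [3→6]: (29.43+13.69)/2 × 3 = 64.68
  Sum = 148.84 µg/mL·h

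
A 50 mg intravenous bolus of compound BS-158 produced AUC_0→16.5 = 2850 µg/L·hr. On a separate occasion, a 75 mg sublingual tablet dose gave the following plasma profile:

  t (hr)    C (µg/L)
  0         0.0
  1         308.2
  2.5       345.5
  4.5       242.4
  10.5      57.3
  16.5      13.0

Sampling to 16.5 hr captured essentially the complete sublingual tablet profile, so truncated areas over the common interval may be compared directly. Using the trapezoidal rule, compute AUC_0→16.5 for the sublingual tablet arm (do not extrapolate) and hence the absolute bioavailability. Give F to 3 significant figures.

Trapezoidal AUC_0→16.5 (sublingual tablet):
  [0→1]: (0.0+308.2)/2 × 1 = 154.1
  [1→2.5]: (308.2+345.5)/2 × 1.5 = 490.275
  [2.5→4.5]: (345.5+242.4)/2 × 2 = 587.9
  [4.5→10.5]: (242.4+57.3)/2 × 6 = 899.1
  [10.5→16.5]: (57.3+13.0)/2 × 6 = 210.9
  Sum = 2342.275 µg/L·hr
F = (AUC_ev/D_ev)/(AUC_iv/D_iv) = (2342.275/75)/(2850/50) = 31.2303/57 = 0.5479

F = 0.548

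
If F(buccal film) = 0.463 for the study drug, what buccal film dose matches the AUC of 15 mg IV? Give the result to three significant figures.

D_buccal = 32.4 mg

For equal systemic exposure: F × D_ev = D_iv
D_ev = D_iv / F = 15 / 0.463 = 32.3974 mg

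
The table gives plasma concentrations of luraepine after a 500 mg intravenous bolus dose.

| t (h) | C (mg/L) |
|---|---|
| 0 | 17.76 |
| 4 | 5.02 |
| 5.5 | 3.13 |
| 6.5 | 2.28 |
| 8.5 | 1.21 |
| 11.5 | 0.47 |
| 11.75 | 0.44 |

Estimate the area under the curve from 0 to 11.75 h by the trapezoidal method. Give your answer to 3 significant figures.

AUC = 60.5 mg/L·h

Trapezoidal AUC_0→11.75:
  [0→4]: (17.76+5.02)/2 × 4 = 45.56
  [4→5.5]: (5.02+3.13)/2 × 1.5 = 6.1125
  [5.5→6.5]: (3.13+2.28)/2 × 1 = 2.705
  [6.5→8.5]: (2.28+1.21)/2 × 2 = 3.49
  [8.5→11.5]: (1.21+0.47)/2 × 3 = 2.52
  [11.5→11.75]: (0.47+0.44)/2 × 0.25 = 0.11375
  Sum = 60.50125 mg/L·h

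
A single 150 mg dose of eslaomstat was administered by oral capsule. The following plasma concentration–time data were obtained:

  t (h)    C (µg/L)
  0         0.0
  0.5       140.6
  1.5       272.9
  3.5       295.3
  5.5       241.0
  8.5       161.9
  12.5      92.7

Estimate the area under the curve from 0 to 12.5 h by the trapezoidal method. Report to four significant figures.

Trapezoidal AUC_0→12.5:
  [0→0.5]: (0.0+140.6)/2 × 0.5 = 35.15
  [0.5→1.5]: (140.6+272.9)/2 × 1 = 206.75
  [1.5→3.5]: (272.9+295.3)/2 × 2 = 568.2
  [3.5→5.5]: (295.3+241.0)/2 × 2 = 536.3
  [5.5→8.5]: (241.0+161.9)/2 × 3 = 604.35
  [8.5→12.5]: (161.9+92.7)/2 × 4 = 509.2
  Sum = 2459.95 µg/L·h

AUC = 2460 µg/L·h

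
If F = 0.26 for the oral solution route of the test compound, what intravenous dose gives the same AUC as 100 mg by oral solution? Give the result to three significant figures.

D_iv = 26.0 mg

Systemic exposure from an extravascular dose = F × D_ev, so the equivalent IV dose is F × D_ev.
D_iv = F × D_ev = 0.26 × 100 = 26 mg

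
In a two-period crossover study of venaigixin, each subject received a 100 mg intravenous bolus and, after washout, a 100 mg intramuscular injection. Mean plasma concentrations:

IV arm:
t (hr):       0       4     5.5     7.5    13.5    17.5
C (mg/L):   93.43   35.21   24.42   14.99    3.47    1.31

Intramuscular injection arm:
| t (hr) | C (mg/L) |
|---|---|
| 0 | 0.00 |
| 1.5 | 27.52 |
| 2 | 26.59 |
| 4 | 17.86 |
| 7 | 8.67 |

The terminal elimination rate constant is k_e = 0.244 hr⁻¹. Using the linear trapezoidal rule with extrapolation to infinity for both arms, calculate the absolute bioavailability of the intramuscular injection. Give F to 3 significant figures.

Trapezoidal AUC_0→17.5 (IV):
  [0→4]: (93.43+35.21)/2 × 4 = 257.28
  [4→5.5]: (35.21+24.42)/2 × 1.5 = 44.7225
  [5.5→7.5]: (24.42+14.99)/2 × 2 = 39.41
  [7.5→13.5]: (14.99+3.47)/2 × 6 = 55.38
  [13.5→17.5]: (3.47+1.31)/2 × 4 = 9.56
  Sum = 406.3525 mg/L·hr
IV tail: 1.31/0.244 = 5.369; AUC_iv,0→∞ = 406.3525 + 5.369 = 411.7215 mg/L·hr
Trapezoidal AUC_0→7 (intramuscular injection):
  [0→1.5]: (0.00+27.52)/2 × 1.5 = 20.64
  [1.5→2]: (27.52+26.59)/2 × 0.5 = 13.5275
  [2→4]: (26.59+17.86)/2 × 2 = 44.45
  [4→7]: (17.86+8.67)/2 × 3 = 39.795
  Sum = 118.4125 mg/L·hr
intramuscular injection tail: 8.67/0.244 = 35.533; AUC_ev,0→∞ = 118.4125 + 35.533 = 153.9455 mg/L·hr
F = (AUC_ev/D_ev)/(AUC_iv/D_iv) = (153.9455/100)/(411.7215/100) = 1.539455/4.117215 = 0.3739

F = 0.374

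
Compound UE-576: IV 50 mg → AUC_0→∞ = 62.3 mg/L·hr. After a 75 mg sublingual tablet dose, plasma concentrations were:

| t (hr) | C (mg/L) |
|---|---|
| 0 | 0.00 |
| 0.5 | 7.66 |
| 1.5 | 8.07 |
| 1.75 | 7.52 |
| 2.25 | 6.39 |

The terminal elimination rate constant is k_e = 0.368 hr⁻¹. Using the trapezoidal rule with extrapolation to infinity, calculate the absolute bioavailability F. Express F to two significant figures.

Trapezoidal AUC_0→2.25 (sublingual tablet):
  [0→0.5]: (0.00+7.66)/2 × 0.5 = 1.915
  [0.5→1.5]: (7.66+8.07)/2 × 1 = 7.865
  [1.5→1.75]: (8.07+7.52)/2 × 0.25 = 1.94875
  [1.75→2.25]: (7.52+6.39)/2 × 0.5 = 3.4775
  Sum = 15.20625 mg/L·hr
Tail: C_last/k_e = 6.39/0.368 = 17.364
AUC_0→∞ (sublingual tablet) = 15.20625 + 17.364 = 32.57025 mg/L·hr
F = (AUC_ev/D_ev)/(AUC_iv/D_iv) = (32.57025/75)/(62.3/50) = 0.43427/1.246 = 0.3485

F = 0.35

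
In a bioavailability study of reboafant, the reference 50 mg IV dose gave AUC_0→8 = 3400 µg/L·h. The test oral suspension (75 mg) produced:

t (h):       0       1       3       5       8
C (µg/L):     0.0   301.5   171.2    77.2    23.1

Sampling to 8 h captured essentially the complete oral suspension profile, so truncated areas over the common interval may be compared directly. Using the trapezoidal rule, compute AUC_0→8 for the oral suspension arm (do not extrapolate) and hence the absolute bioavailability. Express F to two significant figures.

Trapezoidal AUC_0→8 (oral suspension):
  [0→1]: (0.0+301.5)/2 × 1 = 150.75
  [1→3]: (301.5+171.2)/2 × 2 = 472.7
  [3→5]: (171.2+77.2)/2 × 2 = 248.4
  [5→8]: (77.2+23.1)/2 × 3 = 150.45
  Sum = 1022.3 µg/L·h
F = (AUC_ev/D_ev)/(AUC_iv/D_iv) = (1022.3/75)/(3400/50) = 13.6307/68 = 0.2005

F = 0.20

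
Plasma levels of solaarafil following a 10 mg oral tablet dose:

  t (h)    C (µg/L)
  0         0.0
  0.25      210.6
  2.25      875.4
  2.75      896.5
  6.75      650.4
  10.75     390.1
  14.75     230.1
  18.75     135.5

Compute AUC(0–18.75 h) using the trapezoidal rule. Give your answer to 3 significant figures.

AUC = 8700 µg/L·h

Trapezoidal AUC_0→18.75:
  [0→0.25]: (0.0+210.6)/2 × 0.25 = 26.325
  [0.25→2.25]: (210.6+875.4)/2 × 2 = 1086.0
  [2.25→2.75]: (875.4+896.5)/2 × 0.5 = 442.975
  [2.75→6.75]: (896.5+650.4)/2 × 4 = 3093.8
  [6.75→10.75]: (650.4+390.1)/2 × 4 = 2081.0
  [10.75→14.75]: (390.1+230.1)/2 × 4 = 1240.4
  [14.75→18.75]: (230.1+135.5)/2 × 4 = 731.2
  Sum = 8701.7 µg/L·h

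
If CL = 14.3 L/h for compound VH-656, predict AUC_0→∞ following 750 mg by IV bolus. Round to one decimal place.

AUC = 52.4 mg/L·h

AUC_0→∞ = Dose_iv / CL
        = 750 / 14.3 = 52.4476 mg/L·h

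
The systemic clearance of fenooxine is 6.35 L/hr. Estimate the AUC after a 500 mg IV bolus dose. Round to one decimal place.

AUC_0→∞ = Dose_iv / CL
        = 500 / 6.35 = 78.7402 mg/L·hr

AUC = 78.7 mg/L·hr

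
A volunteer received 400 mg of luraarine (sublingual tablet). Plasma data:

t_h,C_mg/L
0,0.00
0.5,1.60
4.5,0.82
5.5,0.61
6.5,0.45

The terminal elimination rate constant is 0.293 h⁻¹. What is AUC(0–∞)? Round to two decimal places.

AUC = 8.02 mg/L·h

Trapezoidal AUC_0→6.5:
  [0→0.5]: (0.00+1.60)/2 × 0.5 = 0.4
  [0.5→4.5]: (1.60+0.82)/2 × 4 = 4.84
  [4.5→5.5]: (0.82+0.61)/2 × 1 = 0.715
  [5.5→6.5]: (0.61+0.45)/2 × 1 = 0.53
  Sum = 6.485 mg/L·h
Extrapolated tail: C_last / k_e = 0.45 / 0.293 = 1.536
AUC_0→∞ = 6.485 + 1.536 = 8.021 mg/L·h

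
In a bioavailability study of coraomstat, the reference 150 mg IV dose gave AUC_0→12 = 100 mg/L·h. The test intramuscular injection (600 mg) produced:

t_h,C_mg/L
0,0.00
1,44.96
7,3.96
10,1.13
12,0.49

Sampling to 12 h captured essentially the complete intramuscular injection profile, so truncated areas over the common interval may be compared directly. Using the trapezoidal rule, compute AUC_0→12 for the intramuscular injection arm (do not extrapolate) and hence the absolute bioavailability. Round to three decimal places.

Trapezoidal AUC_0→12 (intramuscular injection):
  [0→1]: (0.00+44.96)/2 × 1 = 22.48
  [1→7]: (44.96+3.96)/2 × 6 = 146.76
  [7→10]: (3.96+1.13)/2 × 3 = 7.635
  [10→12]: (1.13+0.49)/2 × 2 = 1.62
  Sum = 178.495 mg/L·h
F = (AUC_ev/D_ev)/(AUC_iv/D_iv) = (178.495/600)/(100/150) = 0.297492/0.666667 = 0.4462

F = 0.446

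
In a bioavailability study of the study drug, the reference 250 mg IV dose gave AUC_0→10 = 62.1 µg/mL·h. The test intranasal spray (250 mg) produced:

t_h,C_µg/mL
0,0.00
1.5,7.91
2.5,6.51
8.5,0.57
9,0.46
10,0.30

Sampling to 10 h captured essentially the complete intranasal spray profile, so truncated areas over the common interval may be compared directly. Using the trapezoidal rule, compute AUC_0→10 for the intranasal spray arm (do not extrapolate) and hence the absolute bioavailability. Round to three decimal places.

Trapezoidal AUC_0→10 (intranasal spray):
  [0→1.5]: (0.00+7.91)/2 × 1.5 = 5.9325
  [1.5→2.5]: (7.91+6.51)/2 × 1 = 7.21
  [2.5→8.5]: (6.51+0.57)/2 × 6 = 21.24
  [8.5→9]: (0.57+0.46)/2 × 0.5 = 0.2575
  [9→10]: (0.46+0.30)/2 × 1 = 0.38
  Sum = 35.02 µg/mL·h
F = (AUC_ev/D_ev)/(AUC_iv/D_iv) = (35.02/250)/(62.1/250) = 0.14008/0.2484 = 0.5639

F = 0.564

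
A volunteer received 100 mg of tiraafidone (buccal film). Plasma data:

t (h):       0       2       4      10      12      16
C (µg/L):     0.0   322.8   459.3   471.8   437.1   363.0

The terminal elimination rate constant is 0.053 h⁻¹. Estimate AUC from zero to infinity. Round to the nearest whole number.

Trapezoidal AUC_0→16:
  [0→2]: (0.0+322.8)/2 × 2 = 322.8
  [2→4]: (322.8+459.3)/2 × 2 = 782.1
  [4→10]: (459.3+471.8)/2 × 6 = 2793.3
  [10→12]: (471.8+437.1)/2 × 2 = 908.9
  [12→16]: (437.1+363.0)/2 × 4 = 1600.2
  Sum = 6407.3 µg/L·h
Extrapolated tail: C_last / k_e = 363.0 / 0.053 = 6849.057
AUC_0→∞ = 6407.3 + 6849.057 = 13256.357 µg/L·h

AUC = 13256 µg/L·h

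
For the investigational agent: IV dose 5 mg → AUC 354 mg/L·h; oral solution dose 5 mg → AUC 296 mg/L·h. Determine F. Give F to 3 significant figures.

F = (AUC_ev / D_ev) / (AUC_iv / D_iv)
  = (296/5) / (354/5)
  = 59.2 / 70.8 = 0.8362

F = 0.836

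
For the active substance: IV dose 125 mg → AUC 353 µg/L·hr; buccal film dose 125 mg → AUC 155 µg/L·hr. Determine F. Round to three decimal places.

F = 0.439

F = (AUC_ev / D_ev) / (AUC_iv / D_iv)
  = (155/125) / (353/125)
  = 1.24 / 2.824 = 0.4391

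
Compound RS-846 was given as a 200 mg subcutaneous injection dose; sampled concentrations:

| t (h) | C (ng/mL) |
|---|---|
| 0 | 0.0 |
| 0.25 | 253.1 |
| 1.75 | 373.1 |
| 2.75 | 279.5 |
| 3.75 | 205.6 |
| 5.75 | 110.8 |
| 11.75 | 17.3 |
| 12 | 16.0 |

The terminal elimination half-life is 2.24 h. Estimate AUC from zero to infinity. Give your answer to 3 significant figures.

Trapezoidal AUC_0→12:
  [0→0.25]: (0.0+253.1)/2 × 0.25 = 31.6375
  [0.25→1.75]: (253.1+373.1)/2 × 1.5 = 469.65
  [1.75→2.75]: (373.1+279.5)/2 × 1 = 326.3
  [2.75→3.75]: (279.5+205.6)/2 × 1 = 242.55
  [3.75→5.75]: (205.6+110.8)/2 × 2 = 316.4
  [5.75→11.75]: (110.8+17.3)/2 × 6 = 384.3
  [11.75→12]: (17.3+16.0)/2 × 0.25 = 4.1625
  Sum = 1775.0 ng/mL·h
k_e = ln2 / t½ = 0.693147 / 2.24 = 0.3094 h^-1
Extrapolated tail: C_last / k_e = 16.0 / 0.3094 = 51.713
AUC_0→∞ = 1775.0 + 51.713 = 1826.713 ng/mL·h

AUC = 1830 ng/mL·h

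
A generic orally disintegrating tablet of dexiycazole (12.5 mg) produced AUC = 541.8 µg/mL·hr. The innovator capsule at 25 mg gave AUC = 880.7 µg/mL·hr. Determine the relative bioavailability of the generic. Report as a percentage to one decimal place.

F_rel = (AUC_test/D_test) / (AUC_ref/D_ref)
      = (541.8/12.5) / (880.7/25)
      = 43.344 / 35.228 = 1.2304 = 123.04%

F_rel = 123.0%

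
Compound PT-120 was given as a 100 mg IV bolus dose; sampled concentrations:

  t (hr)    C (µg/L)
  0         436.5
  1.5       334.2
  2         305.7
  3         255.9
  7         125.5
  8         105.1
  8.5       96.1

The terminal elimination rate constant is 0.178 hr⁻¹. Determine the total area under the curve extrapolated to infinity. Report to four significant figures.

AUC = 2487 µg/L·hr

Trapezoidal AUC_0→8.5:
  [0→1.5]: (436.5+334.2)/2 × 1.5 = 578.025
  [1.5→2]: (334.2+305.7)/2 × 0.5 = 159.975
  [2→3]: (305.7+255.9)/2 × 1 = 280.8
  [3→7]: (255.9+125.5)/2 × 4 = 762.8
  [7→8]: (125.5+105.1)/2 × 1 = 115.3
  [8→8.5]: (105.1+96.1)/2 × 0.5 = 50.3
  Sum = 1947.2 µg/L·hr
Extrapolated tail: C_last / k_e = 96.1 / 0.178 = 539.888
AUC_0→∞ = 1947.2 + 539.888 = 2487.088 µg/L·hr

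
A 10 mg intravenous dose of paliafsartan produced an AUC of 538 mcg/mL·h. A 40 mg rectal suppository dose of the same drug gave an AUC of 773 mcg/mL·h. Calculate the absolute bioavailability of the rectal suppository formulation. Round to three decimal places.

F = 0.359

F = (AUC_ev / D_ev) / (AUC_iv / D_iv)
  = (773/40) / (538/10)
  = 19.325 / 53.8 = 0.3592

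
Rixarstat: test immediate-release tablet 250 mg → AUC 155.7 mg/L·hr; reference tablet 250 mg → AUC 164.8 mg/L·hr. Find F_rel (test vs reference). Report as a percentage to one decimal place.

F_rel = (AUC_test/D_test) / (AUC_ref/D_ref)
      = (155.7/250) / (164.8/250)
      = 0.6228 / 0.6592 = 0.9448 = 94.48%

F_rel = 94.5%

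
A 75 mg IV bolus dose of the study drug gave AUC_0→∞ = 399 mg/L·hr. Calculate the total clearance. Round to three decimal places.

CL = 0.188 L/hr

CL = Dose_iv / AUC_0→∞
   = 75 / 399 = 0.18797 L/hr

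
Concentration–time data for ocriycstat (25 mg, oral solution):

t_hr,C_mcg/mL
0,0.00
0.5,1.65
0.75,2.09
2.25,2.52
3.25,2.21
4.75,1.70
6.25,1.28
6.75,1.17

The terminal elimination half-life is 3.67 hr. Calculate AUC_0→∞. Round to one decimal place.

AUC = 18.7 mcg/mL·hr

Trapezoidal AUC_0→6.75:
  [0→0.5]: (0.00+1.65)/2 × 0.5 = 0.4125
  [0.5→0.75]: (1.65+2.09)/2 × 0.25 = 0.4675
  [0.75→2.25]: (2.09+2.52)/2 × 1.5 = 3.4575
  [2.25→3.25]: (2.52+2.21)/2 × 1 = 2.365
  [3.25→4.75]: (2.21+1.70)/2 × 1.5 = 2.9325
  [4.75→6.25]: (1.70+1.28)/2 × 1.5 = 2.235
  [6.25→6.75]: (1.28+1.17)/2 × 0.5 = 0.6125
  Sum = 12.4825 mcg/mL·hr
k_e = ln2 / t½ = 0.693147 / 3.67 = 0.1889 hr^-1
Extrapolated tail: C_last / k_e = 1.17 / 0.1889 = 6.194
AUC_0→∞ = 12.4825 + 6.194 = 18.6765 mcg/mL·hr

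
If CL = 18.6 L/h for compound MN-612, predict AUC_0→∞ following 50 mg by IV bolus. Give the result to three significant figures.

AUC = 2.69 mg/L·h

AUC_0→∞ = Dose_iv / CL
        = 50 / 18.6 = 2.68817 mg/L·h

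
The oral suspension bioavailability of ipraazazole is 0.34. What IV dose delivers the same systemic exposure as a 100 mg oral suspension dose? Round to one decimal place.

Systemic exposure from an extravascular dose = F × D_ev, so the equivalent IV dose is F × D_ev.
D_iv = F × D_ev = 0.34 × 100 = 34 mg

D_iv = 34.0 mg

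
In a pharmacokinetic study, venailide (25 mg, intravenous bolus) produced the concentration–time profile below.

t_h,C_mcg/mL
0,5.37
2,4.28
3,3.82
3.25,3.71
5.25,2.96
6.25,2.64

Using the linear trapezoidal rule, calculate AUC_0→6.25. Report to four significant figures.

AUC = 24.11 mcg/mL·h

Trapezoidal AUC_0→6.25:
  [0→2]: (5.37+4.28)/2 × 2 = 9.65
  [2→3]: (4.28+3.82)/2 × 1 = 4.05
  [3→3.25]: (3.82+3.71)/2 × 0.25 = 0.94125
  [3.25→5.25]: (3.71+2.96)/2 × 2 = 6.67
  [5.25→6.25]: (2.96+2.64)/2 × 1 = 2.8
  Sum = 24.11125 mcg/mL·h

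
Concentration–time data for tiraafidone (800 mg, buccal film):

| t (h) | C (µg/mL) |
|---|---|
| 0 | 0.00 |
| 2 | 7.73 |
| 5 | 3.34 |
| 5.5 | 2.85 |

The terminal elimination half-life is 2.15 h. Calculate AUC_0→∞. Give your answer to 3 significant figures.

AUC = 34.7 µg/mL·h

Trapezoidal AUC_0→5.5:
  [0→2]: (0.00+7.73)/2 × 2 = 7.73
  [2→5]: (7.73+3.34)/2 × 3 = 16.605
  [5→5.5]: (3.34+2.85)/2 × 0.5 = 1.5475
  Sum = 25.8825 µg/mL·h
k_e = ln2 / t½ = 0.693147 / 2.15 = 0.3224 h^-1
Extrapolated tail: C_last / k_e = 2.85 / 0.3224 = 8.840
AUC_0→∞ = 25.8825 + 8.840 = 34.7225 µg/mL·h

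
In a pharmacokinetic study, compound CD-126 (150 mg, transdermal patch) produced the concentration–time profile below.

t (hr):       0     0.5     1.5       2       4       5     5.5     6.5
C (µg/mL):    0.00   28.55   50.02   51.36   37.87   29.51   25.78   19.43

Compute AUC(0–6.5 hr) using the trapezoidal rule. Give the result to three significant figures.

Trapezoidal AUC_0→6.5:
  [0→0.5]: (0.00+28.55)/2 × 0.5 = 7.1375
  [0.5→1.5]: (28.55+50.02)/2 × 1 = 39.285
  [1.5→2]: (50.02+51.36)/2 × 0.5 = 25.345
  [2→4]: (51.36+37.87)/2 × 2 = 89.23
  [4→5]: (37.87+29.51)/2 × 1 = 33.69
  [5→5.5]: (29.51+25.78)/2 × 0.5 = 13.8225
  [5.5→6.5]: (25.78+19.43)/2 × 1 = 22.605
  Sum = 231.115 µg/mL·hr

AUC = 231 µg/mL·hr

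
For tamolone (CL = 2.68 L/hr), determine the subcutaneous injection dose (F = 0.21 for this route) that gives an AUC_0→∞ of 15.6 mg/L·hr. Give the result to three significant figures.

Dose = 199 mg

Dose = CL × AUC_0→∞ / F
     = 2.68 × 15.6 / 0.21 = 199.086 mg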